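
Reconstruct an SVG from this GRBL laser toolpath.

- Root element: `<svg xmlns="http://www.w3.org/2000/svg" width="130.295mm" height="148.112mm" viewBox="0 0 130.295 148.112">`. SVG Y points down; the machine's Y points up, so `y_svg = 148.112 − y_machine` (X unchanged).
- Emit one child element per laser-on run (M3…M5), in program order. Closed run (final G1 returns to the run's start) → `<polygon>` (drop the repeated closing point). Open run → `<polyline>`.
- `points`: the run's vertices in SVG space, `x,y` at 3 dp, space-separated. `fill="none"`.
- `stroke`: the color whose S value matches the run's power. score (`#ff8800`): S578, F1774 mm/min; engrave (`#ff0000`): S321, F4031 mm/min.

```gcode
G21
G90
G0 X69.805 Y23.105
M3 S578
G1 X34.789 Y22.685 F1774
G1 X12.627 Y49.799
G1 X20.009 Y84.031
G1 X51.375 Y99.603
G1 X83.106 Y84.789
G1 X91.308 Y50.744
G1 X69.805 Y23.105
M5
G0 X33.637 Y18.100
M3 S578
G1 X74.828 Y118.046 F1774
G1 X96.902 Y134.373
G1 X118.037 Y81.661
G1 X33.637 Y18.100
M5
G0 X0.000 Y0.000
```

y_svg = 148.112 − y_m. Every run uses S578, so all elements get stroke `#ff8800` (score).

[1] closed run; points: 69.805,125.007 34.789,125.427 12.627,98.313 20.009,64.081 51.375,48.509 83.106,63.323 91.308,97.368

[2] closed run; points: 33.637,130.012 74.828,30.066 96.902,13.739 118.037,66.451

<svg xmlns="http://www.w3.org/2000/svg" width="130.295mm" height="148.112mm" viewBox="0 0 130.295 148.112">
  <polygon points="69.805,125.007 34.789,125.427 12.627,98.313 20.009,64.081 51.375,48.509 83.106,63.323 91.308,97.368" fill="none" stroke="#ff8800"/>
  <polygon points="33.637,130.012 74.828,30.066 96.902,13.739 118.037,66.451" fill="none" stroke="#ff8800"/>
</svg>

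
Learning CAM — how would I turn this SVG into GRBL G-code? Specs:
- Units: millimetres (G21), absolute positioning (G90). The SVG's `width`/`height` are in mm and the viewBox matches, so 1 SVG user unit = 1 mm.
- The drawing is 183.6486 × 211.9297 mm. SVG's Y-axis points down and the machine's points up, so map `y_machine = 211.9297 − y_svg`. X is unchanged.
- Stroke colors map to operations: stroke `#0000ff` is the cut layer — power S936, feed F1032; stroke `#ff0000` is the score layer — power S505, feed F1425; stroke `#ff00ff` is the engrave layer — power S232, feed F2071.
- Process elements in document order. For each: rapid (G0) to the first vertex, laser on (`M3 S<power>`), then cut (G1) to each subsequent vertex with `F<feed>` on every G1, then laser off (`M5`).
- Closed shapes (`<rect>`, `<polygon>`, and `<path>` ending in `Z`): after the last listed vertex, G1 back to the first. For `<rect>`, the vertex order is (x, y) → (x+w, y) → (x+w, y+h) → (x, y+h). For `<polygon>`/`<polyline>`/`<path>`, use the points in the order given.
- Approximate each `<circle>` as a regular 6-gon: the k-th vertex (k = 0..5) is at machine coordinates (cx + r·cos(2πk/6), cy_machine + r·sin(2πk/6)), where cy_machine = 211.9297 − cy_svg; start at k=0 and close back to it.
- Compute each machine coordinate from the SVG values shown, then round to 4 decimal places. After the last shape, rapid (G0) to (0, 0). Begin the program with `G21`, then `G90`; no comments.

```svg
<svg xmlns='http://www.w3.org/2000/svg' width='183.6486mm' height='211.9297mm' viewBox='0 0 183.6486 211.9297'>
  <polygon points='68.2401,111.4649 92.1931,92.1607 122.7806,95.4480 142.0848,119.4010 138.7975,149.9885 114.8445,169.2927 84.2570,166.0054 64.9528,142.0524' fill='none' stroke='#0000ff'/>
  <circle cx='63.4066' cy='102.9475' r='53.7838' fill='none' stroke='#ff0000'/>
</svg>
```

G21
G90
G0 X68.2401 Y100.4648
M3 S936
G1 X92.1931 Y119.7690 F1032
G1 X122.7806 Y116.4817 F1032
G1 X142.0848 Y92.5287 F1032
G1 X138.7975 Y61.9412 F1032
G1 X114.8445 Y42.6370 F1032
G1 X84.2570 Y45.9243 F1032
G1 X64.9528 Y69.8773 F1032
G1 X68.2401 Y100.4648 F1032
M5
G0 X117.1904 Y108.9822
M3 S505
G1 X90.2985 Y155.5603 F1425
G1 X36.5147 Y155.5603 F1425
G1 X9.6228 Y108.9822 F1425
G1 X36.5147 Y62.4041 F1425
G1 X90.2985 Y62.4041 F1425
G1 X117.1904 Y108.9822 F1425
M5
G0 X0.0000 Y0.0000

Since the viewBox matches the mm dimensions, user units are millimetres directly. The only transform is the Y-flip y_m = 211.9297 − y_svg.

Shape 1 is a regular polygon drawn with `<polygon>`. Its stroke #0000ff means cut at S936, F1032. After flipping Y the toolpath is (68.2401,100.4648) → (92.1931,119.7690) → (122.7806,116.4817) → (142.0848,92.5287) → (138.7975,61.9412) → (114.8445,42.6370) → (84.2570,45.9243) → (64.9528,69.8773) → (68.2401,100.4648), returning to the start.

Shape 2 is a circle drawn with `<circle>`. Its stroke #ff0000 means score at S505, F1425. After flipping Y the toolpath is (117.1904,108.9822) → (90.2985,155.5603) → (36.5147,155.5603) → (9.6228,108.9822) → (36.5147,62.4041) → (90.2985,62.4041) → (117.1904,108.9822), returning to the start.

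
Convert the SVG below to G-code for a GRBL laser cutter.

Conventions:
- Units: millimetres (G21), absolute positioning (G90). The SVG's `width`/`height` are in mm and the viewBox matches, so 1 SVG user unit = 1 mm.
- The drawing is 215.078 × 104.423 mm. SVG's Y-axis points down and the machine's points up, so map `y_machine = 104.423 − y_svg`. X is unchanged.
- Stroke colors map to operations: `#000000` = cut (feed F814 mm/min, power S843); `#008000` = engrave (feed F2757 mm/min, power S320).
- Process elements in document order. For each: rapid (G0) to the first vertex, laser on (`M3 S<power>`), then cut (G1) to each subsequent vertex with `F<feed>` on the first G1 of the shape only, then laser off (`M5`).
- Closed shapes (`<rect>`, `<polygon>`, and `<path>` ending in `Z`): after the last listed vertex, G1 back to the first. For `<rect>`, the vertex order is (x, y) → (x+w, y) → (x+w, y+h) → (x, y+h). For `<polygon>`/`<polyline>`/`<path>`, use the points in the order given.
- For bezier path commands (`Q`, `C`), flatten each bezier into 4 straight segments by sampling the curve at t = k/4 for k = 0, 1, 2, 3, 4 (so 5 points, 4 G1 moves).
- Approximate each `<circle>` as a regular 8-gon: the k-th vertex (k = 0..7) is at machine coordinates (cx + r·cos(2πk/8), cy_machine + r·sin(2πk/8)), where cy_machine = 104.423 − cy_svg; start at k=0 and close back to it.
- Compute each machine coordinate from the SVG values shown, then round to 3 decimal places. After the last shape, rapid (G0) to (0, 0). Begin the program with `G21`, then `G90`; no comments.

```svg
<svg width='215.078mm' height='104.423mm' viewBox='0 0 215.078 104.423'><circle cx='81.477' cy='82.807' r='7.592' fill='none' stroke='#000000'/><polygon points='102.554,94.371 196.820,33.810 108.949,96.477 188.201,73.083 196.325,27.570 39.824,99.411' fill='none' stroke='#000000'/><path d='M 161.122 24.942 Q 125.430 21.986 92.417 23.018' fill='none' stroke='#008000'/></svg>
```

G21
G90
G0 X89.069 Y21.616
M3 S843
G1 X86.845 Y26.984 F814
G1 X81.477 Y29.208
G1 X76.109 Y26.984
G1 X73.885 Y21.616
G1 X76.109 Y16.248
G1 X81.477 Y14.024
G1 X86.845 Y16.248
G1 X89.069 Y21.616
M5
G0 X102.554 Y10.052
M3 S843
G1 X196.820 Y70.613 F814
G1 X108.949 Y7.946
G1 X188.201 Y31.340
G1 X196.325 Y76.853
G1 X39.824 Y5.012
G1 X102.554 Y10.052
M5
G0 X161.122 Y79.481
M3 S320
G1 X143.443 Y80.710 F2757
G1 X126.100 Y81.440
G1 X109.091 Y81.672
G1 X92.417 Y81.405
M5
G0 X0.000 Y0.000

1 u = 1 mm; y_m = 104.423 − y.

[1] `<circle>` circle, #000000→cut S843 F814: (89.069,21.616) → (86.845,26.984) → (81.477,29.208) → (76.109,26.984) → (73.885,21.616) → (76.109,16.248) → (81.477,14.024) → (86.845,16.248) → (89.069,21.616) (closed)

[2] `<polygon>` closed polygon, #000000→cut S843 F814: (102.554,10.052) → (196.820,70.613) → (108.949,7.946) → (188.201,31.340) → (196.325,76.853) → (39.824,5.012) → (102.554,10.052) (closed)

[3] `<path>` quadratic bezier, #008000→engrave S320 F2757: (161.122,79.481) → (143.443,80.710) → (126.100,81.440) → (109.091,81.672) → (92.417,81.405)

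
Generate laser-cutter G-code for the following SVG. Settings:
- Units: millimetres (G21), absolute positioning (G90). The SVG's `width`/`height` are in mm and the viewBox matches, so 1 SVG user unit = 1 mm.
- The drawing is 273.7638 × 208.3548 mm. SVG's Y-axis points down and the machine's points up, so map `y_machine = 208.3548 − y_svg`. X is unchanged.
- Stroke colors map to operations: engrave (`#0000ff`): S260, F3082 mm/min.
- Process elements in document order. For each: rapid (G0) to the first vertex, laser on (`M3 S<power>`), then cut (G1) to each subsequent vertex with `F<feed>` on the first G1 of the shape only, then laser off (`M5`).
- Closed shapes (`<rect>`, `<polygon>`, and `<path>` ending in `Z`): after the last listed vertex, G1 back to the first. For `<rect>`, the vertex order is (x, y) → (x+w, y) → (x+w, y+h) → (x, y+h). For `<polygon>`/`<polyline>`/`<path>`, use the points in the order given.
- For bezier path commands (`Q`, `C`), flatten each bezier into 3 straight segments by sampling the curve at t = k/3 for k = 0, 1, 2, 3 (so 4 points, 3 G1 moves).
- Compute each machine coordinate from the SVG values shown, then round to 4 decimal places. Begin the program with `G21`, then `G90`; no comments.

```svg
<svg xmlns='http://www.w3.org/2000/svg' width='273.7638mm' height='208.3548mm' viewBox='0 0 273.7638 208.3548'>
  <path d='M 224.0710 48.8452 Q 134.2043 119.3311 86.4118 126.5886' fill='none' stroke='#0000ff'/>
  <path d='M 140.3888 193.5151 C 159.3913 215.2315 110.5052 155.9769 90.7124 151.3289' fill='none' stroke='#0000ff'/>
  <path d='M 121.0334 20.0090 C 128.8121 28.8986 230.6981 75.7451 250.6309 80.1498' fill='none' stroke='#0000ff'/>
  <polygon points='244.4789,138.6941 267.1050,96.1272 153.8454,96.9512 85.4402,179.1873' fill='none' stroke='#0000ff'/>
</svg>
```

Since the viewBox matches the mm dimensions, user units are millimetres directly. The only transform is the Y-flip y_m = 208.3548 − y_svg.

Shape 1 is a quadratic bezier drawn with `<path>`. Its stroke #0000ff means engrave at S260, F3082. After flipping Y the toolpath is (224.0710,159.5096) → (168.8348,119.5444) → (122.9484,93.6299) → (86.4118,81.7662).

Shape 2 is a cubic bezier drawn with `<path>`. Its stroke #0000ff means engrave at S260, F3082. After flipping Y the toolpath is (140.3888,14.8397) → (140.3537,15.0922) → (116.6110,39.1971) → (90.7124,57.0259).

Shape 3 is a cubic bezier drawn with `<path>`. Its stroke #0000ff means engrave at S260, F3082. After flipping Y the toolpath is (121.0334,188.3458) → (153.6604,169.7816) → (209.9011,143.7792) → (250.6309,128.2050).

Shape 4 is a closed polygon drawn with `<polygon>`. Its stroke #0000ff means engrave at S260, F3082. After flipping Y the toolpath is (244.4789,69.6607) → (267.1050,112.2276) → (153.8454,111.4036) → (85.4402,29.1675) → (244.4789,69.6607), returning to the start.

G21
G90
G0 X224.0710 Y159.5096
M3 S260
G1 X168.8348 Y119.5444 F3082
G1 X122.9484 Y93.6299
G1 X86.4118 Y81.7662
M5
G0 X140.3888 Y14.8397
M3 S260
G1 X140.3537 Y15.0922 F3082
G1 X116.6110 Y39.1971
G1 X90.7124 Y57.0259
M5
G0 X121.0334 Y188.3458
M3 S260
G1 X153.6604 Y169.7816 F3082
G1 X209.9011 Y143.7792
G1 X250.6309 Y128.2050
M5
G0 X244.4789 Y69.6607
M3 S260
G1 X267.1050 Y112.2276 F3082
G1 X153.8454 Y111.4036
G1 X85.4402 Y29.1675
G1 X244.4789 Y69.6607
M5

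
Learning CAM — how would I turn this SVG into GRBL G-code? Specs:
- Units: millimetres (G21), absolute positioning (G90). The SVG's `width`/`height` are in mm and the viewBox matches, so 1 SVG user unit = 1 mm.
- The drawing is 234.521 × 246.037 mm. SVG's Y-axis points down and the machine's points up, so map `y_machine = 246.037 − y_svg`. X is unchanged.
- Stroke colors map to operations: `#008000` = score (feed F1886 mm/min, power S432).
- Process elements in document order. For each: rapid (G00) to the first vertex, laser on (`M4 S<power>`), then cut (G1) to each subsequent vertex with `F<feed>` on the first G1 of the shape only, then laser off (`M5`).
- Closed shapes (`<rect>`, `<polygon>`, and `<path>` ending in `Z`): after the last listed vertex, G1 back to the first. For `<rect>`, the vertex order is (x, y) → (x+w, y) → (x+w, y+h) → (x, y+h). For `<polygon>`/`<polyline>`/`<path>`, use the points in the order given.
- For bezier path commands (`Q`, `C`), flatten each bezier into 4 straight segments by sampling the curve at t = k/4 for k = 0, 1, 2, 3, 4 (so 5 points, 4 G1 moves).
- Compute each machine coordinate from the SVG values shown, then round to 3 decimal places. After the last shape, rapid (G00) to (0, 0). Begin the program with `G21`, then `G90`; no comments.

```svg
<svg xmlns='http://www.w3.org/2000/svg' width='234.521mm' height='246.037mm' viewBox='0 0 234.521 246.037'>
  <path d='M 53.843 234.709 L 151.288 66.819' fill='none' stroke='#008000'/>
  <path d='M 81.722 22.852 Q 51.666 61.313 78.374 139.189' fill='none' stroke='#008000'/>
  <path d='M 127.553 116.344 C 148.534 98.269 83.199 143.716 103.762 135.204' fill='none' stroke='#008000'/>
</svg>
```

viewBox `0 0 234.521 246.037` with mm width/height → 1 unit = 1 mm. Flip: y_m = 246.037 − y_svg.

**Shape 1** — `<path>` line segment, stroke `#008000` → score (S432, F1886). Machine vertices: (53.843,11.328) → (151.288,179.218). Open path.

**Shape 2** — `<path>` quadratic bezier, stroke `#008000` → score (S432, F1886). Control points (SVG): P0=(81.722,22.852), P1=(51.666,61.313), P2=(78.374,139.189); sampled at t=k/4. Machine vertices: (81.722,223.185) → (70.242,201.491) → (65.857,174.870) → (68.568,143.323) → (78.374,106.848). Open path.

**Shape 3** — `<path>` cubic bezier, stroke `#008000` → score (S432, F1886). Control points (SVG): P0=(127.553,116.344), P1=(148.534,98.269), P2=(83.199,143.716), P3=(103.762,135.204); sampled at t=k/4. Machine vertices: (127.553,129.693) → (129.795,133.175) → (115.814,123.849) → (101.755,112.731) → (103.762,110.833). Open path.

G21
G90
G00 X53.843 Y11.328
M4 S432
G1 X151.288 Y179.218 F1886
M5
G00 X81.722 Y223.185
M4 S432
G1 X70.242 Y201.491 F1886
G1 X65.857 Y174.870
G1 X68.568 Y143.323
G1 X78.374 Y106.848
M5
G00 X127.553 Y129.693
M4 S432
G1 X129.795 Y133.175 F1886
G1 X115.814 Y123.849
G1 X101.755 Y112.731
G1 X103.762 Y110.833
M5
G00 X0.000 Y0.000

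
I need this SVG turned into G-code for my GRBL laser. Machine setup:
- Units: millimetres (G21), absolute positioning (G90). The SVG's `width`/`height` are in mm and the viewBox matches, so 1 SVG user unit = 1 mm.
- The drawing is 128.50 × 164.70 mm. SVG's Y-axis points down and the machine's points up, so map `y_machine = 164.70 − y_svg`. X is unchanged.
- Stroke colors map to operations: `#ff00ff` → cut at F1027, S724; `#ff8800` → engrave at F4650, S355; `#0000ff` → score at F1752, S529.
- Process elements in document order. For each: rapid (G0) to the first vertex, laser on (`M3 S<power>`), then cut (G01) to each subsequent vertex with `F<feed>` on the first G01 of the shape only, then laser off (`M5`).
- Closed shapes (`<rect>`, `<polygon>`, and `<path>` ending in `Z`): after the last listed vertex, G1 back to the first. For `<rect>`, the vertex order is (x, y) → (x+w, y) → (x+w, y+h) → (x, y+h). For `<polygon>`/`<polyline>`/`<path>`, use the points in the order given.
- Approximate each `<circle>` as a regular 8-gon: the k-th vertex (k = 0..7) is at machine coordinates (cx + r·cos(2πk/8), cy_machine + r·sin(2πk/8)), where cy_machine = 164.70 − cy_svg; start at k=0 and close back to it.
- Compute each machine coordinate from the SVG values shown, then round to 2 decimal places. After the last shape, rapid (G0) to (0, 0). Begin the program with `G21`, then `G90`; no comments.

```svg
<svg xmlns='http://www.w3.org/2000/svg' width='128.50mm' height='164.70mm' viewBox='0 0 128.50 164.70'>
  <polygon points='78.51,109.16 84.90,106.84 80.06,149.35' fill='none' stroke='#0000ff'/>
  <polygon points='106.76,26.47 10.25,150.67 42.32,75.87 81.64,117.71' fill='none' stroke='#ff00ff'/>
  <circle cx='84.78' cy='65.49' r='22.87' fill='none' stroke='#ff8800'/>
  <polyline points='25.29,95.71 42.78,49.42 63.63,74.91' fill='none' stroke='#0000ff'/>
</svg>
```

G21
G90
G0 X78.51 Y55.54
M3 S529
G01 X84.90 Y57.86 F1752
G01 X80.06 Y15.35
G01 X78.51 Y55.54
M5
G0 X106.76 Y138.23
M3 S724
G01 X10.25 Y14.03 F1027
G01 X42.32 Y88.83
G01 X81.64 Y46.99
G01 X106.76 Y138.23
M5
G0 X107.65 Y99.21
M3 S355
G01 X100.95 Y115.38 F4650
G01 X84.78 Y122.08
G01 X68.61 Y115.38
G01 X61.91 Y99.21
G01 X68.61 Y83.04
G01 X84.78 Y76.34
G01 X100.95 Y83.04
G01 X107.65 Y99.21
M5
G0 X25.29 Y68.99
M3 S529
G01 X42.78 Y115.28 F1752
G01 X63.63 Y89.79
M5
G0 X0.00 Y0.00

viewBox `0 0 128.50 164.70` with mm width/height → 1 unit = 1 mm. Flip: y_m = 164.70 − y_svg.

**Shape 1** — `<polygon>` closed polygon, stroke `#0000ff` → score (S529, F1752). Machine vertices: (78.51,55.54) → (84.90,57.86) → (80.06,15.35) → (78.51,55.54). Closed: final G1 returns to the first vertex.

**Shape 2** — `<polygon>` closed polygon, stroke `#ff00ff` → cut (S724, F1027). Machine vertices: (106.76,138.23) → (10.25,14.03) → (42.32,88.83) → (81.64,46.99) → (106.76,138.23). Closed: final G1 returns to the first vertex.

**Shape 3** — `<circle>` circle, stroke `#ff8800` → engrave (S355, F4650). Machine vertices: (107.65,99.21) → (100.95,115.38) → (84.78,122.08) → (68.61,115.38) → (61.91,99.21) → (68.61,83.04) → (84.78,76.34) → (100.95,83.04) → (107.65,99.21). Closed: final G1 returns to the first vertex.

**Shape 4** — `<polyline>` open polyline, stroke `#0000ff` → score (S529, F1752). Machine vertices: (25.29,68.99) → (42.78,115.28) → (63.63,89.79). Open path.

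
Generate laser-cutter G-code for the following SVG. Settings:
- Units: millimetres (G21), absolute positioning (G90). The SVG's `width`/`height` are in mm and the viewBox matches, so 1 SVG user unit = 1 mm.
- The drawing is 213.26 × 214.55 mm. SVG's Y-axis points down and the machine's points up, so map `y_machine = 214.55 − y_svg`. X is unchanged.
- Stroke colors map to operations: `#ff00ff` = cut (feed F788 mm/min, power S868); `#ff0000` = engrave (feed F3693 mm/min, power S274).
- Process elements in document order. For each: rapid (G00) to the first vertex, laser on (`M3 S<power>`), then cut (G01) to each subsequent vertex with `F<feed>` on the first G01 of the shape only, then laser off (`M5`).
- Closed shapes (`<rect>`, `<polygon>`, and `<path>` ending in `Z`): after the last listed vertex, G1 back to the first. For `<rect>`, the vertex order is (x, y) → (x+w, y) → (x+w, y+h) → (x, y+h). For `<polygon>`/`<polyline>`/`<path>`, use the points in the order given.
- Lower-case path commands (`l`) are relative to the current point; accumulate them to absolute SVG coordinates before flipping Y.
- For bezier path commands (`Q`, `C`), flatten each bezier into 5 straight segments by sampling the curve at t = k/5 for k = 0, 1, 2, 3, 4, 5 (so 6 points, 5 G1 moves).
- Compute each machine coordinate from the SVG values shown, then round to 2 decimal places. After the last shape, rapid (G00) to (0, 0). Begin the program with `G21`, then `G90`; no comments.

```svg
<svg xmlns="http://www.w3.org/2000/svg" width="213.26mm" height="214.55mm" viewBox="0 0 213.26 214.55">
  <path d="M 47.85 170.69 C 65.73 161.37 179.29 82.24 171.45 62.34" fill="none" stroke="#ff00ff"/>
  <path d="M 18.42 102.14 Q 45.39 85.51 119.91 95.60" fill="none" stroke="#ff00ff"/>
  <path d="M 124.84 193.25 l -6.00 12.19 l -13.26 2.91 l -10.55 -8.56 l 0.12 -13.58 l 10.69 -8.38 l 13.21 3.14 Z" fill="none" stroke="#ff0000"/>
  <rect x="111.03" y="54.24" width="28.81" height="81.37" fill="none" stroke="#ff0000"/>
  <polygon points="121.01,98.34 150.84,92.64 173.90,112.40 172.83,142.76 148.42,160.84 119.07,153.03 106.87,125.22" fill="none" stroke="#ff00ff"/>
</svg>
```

Since the viewBox matches the mm dimensions, user units are millimetres directly. The only transform is the Y-flip y_m = 214.55 − y_svg.

Shape 1 is a cubic bezier drawn with `<path>`. Its stroke #ff00ff means cut at S868, F788. After flipping Y the toolpath is (47.85,43.86) → (68.32,56.80) → (101.34,80.29) → (136.48,108.16) → (163.32,134.19) → (171.45,152.21).

Shape 2 is a quadratic bezier drawn with `<path>`. Its stroke #ff00ff means cut at S868, F788. After flipping Y the toolpath is (18.42,112.41) → (31.11,117.99) → (47.60,121.44) → (67.90,122.75) → (92.00,121.92) → (119.91,118.95).

Shape 3 is a regular polygon drawn with `<path>`. Its stroke #ff0000 means engrave at S274, F3693. After flipping Y the toolpath is (124.84,21.30) → (118.84,9.11) → (105.58,6.20) → (95.03,14.76) → (95.15,28.34) → (105.84,36.72) → (119.05,33.58) → (124.84,21.30), returning to the start.

Shape 4 is a rectangle drawn with `<rect>`. Its stroke #ff0000 means engrave at S274, F3693. After flipping Y the toolpath is (111.03,160.31) → (139.84,160.31) → (139.84,78.94) → (111.03,78.94) → (111.03,160.31), returning to the start.

Shape 5 is a regular polygon drawn with `<polygon>`. Its stroke #ff00ff means cut at S868, F788. After flipping Y the toolpath is (121.01,116.21) → (150.84,121.91) → (173.90,102.15) → (172.83,71.79) → (148.42,53.71) → (119.07,61.52) → (106.87,89.33) → (121.01,116.21), returning to the start.

G21
G90
G00 X47.85 Y43.86
M3 S868
G01 X68.32 Y56.80 F788
G01 X101.34 Y80.29
G01 X136.48 Y108.16
G01 X163.32 Y134.19
G01 X171.45 Y152.21
M5
G00 X18.42 Y112.41
M3 S868
G01 X31.11 Y117.99 F788
G01 X47.60 Y121.44
G01 X67.90 Y122.75
G01 X92.00 Y121.92
G01 X119.91 Y118.95
M5
G00 X124.84 Y21.30
M3 S274
G01 X118.84 Y9.11 F3693
G01 X105.58 Y6.20
G01 X95.03 Y14.76
G01 X95.15 Y28.34
G01 X105.84 Y36.72
G01 X119.05 Y33.58
G01 X124.84 Y21.30
M5
G00 X111.03 Y160.31
M3 S274
G01 X139.84 Y160.31 F3693
G01 X139.84 Y78.94
G01 X111.03 Y78.94
G01 X111.03 Y160.31
M5
G00 X121.01 Y116.21
M3 S868
G01 X150.84 Y121.91 F788
G01 X173.90 Y102.15
G01 X172.83 Y71.79
G01 X148.42 Y53.71
G01 X119.07 Y61.52
G01 X106.87 Y89.33
G01 X121.01 Y116.21
M5
G00 X0.00 Y0.00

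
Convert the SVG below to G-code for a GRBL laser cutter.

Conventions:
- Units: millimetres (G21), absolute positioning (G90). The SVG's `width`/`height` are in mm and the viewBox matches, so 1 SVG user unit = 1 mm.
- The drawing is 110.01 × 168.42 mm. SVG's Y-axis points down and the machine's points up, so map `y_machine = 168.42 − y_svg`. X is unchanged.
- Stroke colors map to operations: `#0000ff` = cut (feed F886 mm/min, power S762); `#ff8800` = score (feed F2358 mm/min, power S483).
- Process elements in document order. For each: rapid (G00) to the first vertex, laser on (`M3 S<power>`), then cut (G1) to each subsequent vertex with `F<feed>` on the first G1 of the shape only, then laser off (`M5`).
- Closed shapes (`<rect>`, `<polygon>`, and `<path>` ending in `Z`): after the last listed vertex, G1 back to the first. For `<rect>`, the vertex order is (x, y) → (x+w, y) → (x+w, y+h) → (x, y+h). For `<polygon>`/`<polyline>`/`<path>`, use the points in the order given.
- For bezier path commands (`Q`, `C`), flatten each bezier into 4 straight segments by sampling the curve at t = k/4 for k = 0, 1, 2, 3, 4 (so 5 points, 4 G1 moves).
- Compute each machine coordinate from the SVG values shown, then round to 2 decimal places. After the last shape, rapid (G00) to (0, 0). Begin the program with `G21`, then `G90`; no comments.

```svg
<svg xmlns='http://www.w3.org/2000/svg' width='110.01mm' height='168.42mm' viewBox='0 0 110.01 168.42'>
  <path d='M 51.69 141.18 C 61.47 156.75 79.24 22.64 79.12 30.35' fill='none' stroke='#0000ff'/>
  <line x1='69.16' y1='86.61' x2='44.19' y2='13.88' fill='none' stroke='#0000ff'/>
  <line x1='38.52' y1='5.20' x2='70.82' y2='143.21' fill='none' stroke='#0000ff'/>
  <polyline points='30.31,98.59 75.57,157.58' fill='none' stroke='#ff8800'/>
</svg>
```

G21
G90
G00 X51.69 Y27.24
M3 S762
G1 X60.12 Y39.07 F886
G1 X69.12 Y79.71
G1 X76.26 Y121.82
G1 X79.12 Y138.07
M5
G00 X69.16 Y81.81
M3 S762
G1 X44.19 Y154.54 F886
M5
G00 X38.52 Y163.22
M3 S762
G1 X70.82 Y25.21 F886
M5
G00 X30.31 Y69.83
M3 S483
G1 X75.57 Y10.84 F2358
M5
G00 X0.00 Y0.00

viewBox `0 0 110.01 168.42` with mm width/height → 1 unit = 1 mm. Flip: y_m = 168.42 − y_svg.

**Shape 1** — `<path>` cubic bezier, stroke `#0000ff` → cut (S762, F886). Control points (SVG): P0=(51.69,141.18), P1=(61.47,156.75), P2=(79.24,22.64), P3=(79.12,30.35); sampled at t=k/4. Machine vertices: (51.69,27.24) → (60.12,39.07) → (69.12,79.71) → (76.26,121.82) → (79.12,138.07). Open path.

**Shape 2** — `<line>` line segment, stroke `#0000ff` → cut (S762, F886). Machine vertices: (69.16,81.81) → (44.19,154.54). Open path.

**Shape 3** — `<line>` line segment, stroke `#0000ff` → cut (S762, F886). Machine vertices: (38.52,163.22) → (70.82,25.21). Open path.

**Shape 4** — `<polyline>` line segment, stroke `#ff8800` → score (S483, F2358). Machine vertices: (30.31,69.83) → (75.57,10.84). Open path.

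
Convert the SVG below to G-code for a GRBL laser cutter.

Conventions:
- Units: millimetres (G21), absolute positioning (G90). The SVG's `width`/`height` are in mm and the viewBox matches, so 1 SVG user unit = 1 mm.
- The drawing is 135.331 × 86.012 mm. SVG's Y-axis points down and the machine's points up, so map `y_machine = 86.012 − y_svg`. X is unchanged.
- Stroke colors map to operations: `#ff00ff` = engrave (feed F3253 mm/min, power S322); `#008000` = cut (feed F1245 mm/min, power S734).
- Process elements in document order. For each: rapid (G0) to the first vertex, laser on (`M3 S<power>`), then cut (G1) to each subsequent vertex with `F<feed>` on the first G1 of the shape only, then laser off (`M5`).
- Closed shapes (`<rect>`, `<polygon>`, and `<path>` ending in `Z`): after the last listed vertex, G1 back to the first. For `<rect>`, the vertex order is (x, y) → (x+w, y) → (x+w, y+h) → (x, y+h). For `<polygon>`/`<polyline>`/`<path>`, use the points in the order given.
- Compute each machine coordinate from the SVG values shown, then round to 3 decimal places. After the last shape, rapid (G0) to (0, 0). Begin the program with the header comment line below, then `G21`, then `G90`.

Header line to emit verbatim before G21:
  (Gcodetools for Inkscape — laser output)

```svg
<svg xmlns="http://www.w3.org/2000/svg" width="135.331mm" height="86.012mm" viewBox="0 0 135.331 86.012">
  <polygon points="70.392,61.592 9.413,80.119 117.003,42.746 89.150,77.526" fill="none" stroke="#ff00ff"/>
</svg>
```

(Gcodetools for Inkscape — laser output)
G21
G90
G0 X70.392 Y24.420
M3 S322
G1 X9.413 Y5.893 F3253
G1 X117.003 Y43.266
G1 X89.150 Y8.486
G1 X70.392 Y24.420
M5
G0 X0.000 Y0.000

Since the viewBox matches the mm dimensions, user units are millimetres directly. The only transform is the Y-flip y_m = 86.012 − y_svg.

Shape 1 is a closed polygon drawn with `<polygon>`. Its stroke #ff00ff means engrave at S322, F3253. After flipping Y the toolpath is (70.392,24.420) → (9.413,5.893) → (117.003,43.266) → (89.150,8.486) → (70.392,24.420), returning to the start.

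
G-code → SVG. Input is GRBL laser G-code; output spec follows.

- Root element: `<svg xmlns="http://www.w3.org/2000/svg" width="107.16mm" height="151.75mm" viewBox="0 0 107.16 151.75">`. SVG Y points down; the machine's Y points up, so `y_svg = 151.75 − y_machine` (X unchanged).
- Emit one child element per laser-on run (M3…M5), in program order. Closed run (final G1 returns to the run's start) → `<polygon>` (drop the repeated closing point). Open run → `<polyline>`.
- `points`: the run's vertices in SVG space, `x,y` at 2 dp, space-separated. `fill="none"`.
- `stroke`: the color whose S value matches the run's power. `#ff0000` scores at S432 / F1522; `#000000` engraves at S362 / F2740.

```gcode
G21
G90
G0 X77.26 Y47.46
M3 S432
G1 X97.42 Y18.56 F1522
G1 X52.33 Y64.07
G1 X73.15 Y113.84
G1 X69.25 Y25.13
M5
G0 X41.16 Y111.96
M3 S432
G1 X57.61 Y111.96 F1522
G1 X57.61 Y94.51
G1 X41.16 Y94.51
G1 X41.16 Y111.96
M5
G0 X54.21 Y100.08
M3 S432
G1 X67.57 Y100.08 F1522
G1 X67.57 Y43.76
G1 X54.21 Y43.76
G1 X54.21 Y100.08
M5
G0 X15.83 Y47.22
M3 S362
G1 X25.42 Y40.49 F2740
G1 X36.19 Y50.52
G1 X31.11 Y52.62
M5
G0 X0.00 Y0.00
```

Machine Y-up, SVG Y-down with viewBox height 151.75, so y_svg = 151.75 − y_machine; X carries over.

Run 1: S432 ⇒ score layer `#ff0000`. The run is open, so emit a `<polyline>` with points (Y-flipped): 77.26,104.29 97.42,133.19 52.33,87.68 73.15,37.91 69.25,126.62.

Run 2: S432 ⇒ score layer `#ff0000`. The run returns to its start, so emit a `<polygon>` with points (Y-flipped): 41.16,39.79 57.61,39.79 57.61,57.24 41.16,57.24.

Run 3: power S432 maps to stroke `#ff0000` (score). The run returns to its start, so emit a `<polygon>` with points (Y-flipped): 54.21,51.67 67.57,51.67 67.57,107.99 54.21,107.99.

Run 4: S362 ⇒ engrave layer `#000000`. The run is open, so emit a `<polyline>` with points (Y-flipped): 15.83,104.53 25.42,111.26 36.19,101.23 31.11,99.13.

<svg xmlns="http://www.w3.org/2000/svg" width="107.16mm" height="151.75mm" viewBox="0 0 107.16 151.75">
  <polyline points="77.26,104.29 97.42,133.19 52.33,87.68 73.15,37.91 69.25,126.62" fill="none" stroke="#ff0000"/>
  <polygon points="41.16,39.79 57.61,39.79 57.61,57.24 41.16,57.24" fill="none" stroke="#ff0000"/>
  <polygon points="54.21,51.67 67.57,51.67 67.57,107.99 54.21,107.99" fill="none" stroke="#ff0000"/>
  <polyline points="15.83,104.53 25.42,111.26 36.19,101.23 31.11,99.13" fill="none" stroke="#000000"/>
</svg>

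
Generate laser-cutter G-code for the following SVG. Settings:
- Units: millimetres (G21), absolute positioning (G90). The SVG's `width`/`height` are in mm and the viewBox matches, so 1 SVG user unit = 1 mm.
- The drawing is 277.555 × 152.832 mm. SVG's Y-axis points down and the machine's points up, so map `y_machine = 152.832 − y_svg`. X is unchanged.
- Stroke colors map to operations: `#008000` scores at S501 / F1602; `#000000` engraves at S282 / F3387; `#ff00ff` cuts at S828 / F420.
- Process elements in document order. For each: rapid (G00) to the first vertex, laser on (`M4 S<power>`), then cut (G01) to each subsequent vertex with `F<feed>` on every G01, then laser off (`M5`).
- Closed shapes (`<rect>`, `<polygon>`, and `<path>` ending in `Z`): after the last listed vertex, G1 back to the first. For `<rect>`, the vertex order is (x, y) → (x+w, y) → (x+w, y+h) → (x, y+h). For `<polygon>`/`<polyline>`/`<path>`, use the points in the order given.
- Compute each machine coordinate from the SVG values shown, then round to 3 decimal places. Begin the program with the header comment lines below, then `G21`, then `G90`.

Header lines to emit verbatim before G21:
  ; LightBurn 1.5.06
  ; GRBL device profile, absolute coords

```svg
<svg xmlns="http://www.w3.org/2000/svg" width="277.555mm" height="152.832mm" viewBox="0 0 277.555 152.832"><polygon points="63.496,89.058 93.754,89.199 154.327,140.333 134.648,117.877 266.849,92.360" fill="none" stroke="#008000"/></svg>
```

1 u = 1 mm; y_m = 152.832 − y.

[1] `<polygon>` closed polygon, #008000→score S501 F1602: (63.496,63.774) → (93.754,63.633) → (154.327,12.499) → (134.648,34.955) → (266.849,60.472) → (63.496,63.774) (closed)

; LightBurn 1.5.06
; GRBL device profile, absolute coords
G21
G90
G00 X63.496 Y63.774
M4 S501
G01 X93.754 Y63.633 F1602
G01 X154.327 Y12.499 F1602
G01 X134.648 Y34.955 F1602
G01 X266.849 Y60.472 F1602
G01 X63.496 Y63.774 F1602
M5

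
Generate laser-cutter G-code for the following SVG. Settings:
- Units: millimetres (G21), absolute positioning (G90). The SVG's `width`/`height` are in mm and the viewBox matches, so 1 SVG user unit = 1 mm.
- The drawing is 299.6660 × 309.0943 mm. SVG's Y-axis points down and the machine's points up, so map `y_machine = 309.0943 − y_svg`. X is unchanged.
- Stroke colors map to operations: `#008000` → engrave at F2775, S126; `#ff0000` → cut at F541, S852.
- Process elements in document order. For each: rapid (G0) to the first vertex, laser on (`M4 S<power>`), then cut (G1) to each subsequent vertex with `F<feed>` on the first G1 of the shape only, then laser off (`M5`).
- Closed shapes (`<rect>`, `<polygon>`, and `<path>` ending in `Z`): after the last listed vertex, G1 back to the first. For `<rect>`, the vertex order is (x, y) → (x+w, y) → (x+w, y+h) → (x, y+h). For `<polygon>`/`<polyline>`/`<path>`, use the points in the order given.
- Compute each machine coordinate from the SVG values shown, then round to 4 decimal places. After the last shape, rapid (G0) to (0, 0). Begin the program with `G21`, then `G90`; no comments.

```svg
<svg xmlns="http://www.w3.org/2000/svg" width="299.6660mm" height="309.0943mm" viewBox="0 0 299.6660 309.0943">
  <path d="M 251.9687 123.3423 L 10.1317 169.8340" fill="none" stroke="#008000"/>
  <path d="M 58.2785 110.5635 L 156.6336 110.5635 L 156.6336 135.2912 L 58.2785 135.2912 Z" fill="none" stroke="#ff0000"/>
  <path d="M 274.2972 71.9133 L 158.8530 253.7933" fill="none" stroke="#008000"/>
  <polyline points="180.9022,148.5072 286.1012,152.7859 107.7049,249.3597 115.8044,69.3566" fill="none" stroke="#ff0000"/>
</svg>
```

G21
G90
G0 X251.9687 Y185.7520
M4 S126
G1 X10.1317 Y139.2603 F2775
M5
G0 X58.2785 Y198.5308
M4 S852
G1 X156.6336 Y198.5308 F541
G1 X156.6336 Y173.8031
G1 X58.2785 Y173.8031
G1 X58.2785 Y198.5308
M5
G0 X274.2972 Y237.1810
M4 S126
G1 X158.8530 Y55.3010 F2775
M5
G0 X180.9022 Y160.5871
M4 S852
G1 X286.1012 Y156.3084 F541
G1 X107.7049 Y59.7346
G1 X115.8044 Y239.7377
M5
G0 X0.0000 Y0.0000

viewBox `0 0 299.6660 309.0943` with mm width/height → 1 unit = 1 mm. Flip: y_m = 309.0943 − y_svg.

**Shape 1** — `<path>` line segment, stroke `#008000` → engrave (S126, F2775). Machine vertices: (251.9687,185.7520) → (10.1317,139.2603). Open path.

**Shape 2** — `<path>` rectangle, stroke `#ff0000` → cut (S852, F541). Machine vertices: (58.2785,198.5308) → (156.6336,198.5308) → (156.6336,173.8031) → (58.2785,173.8031) → (58.2785,198.5308). Closed: final G1 returns to the first vertex.

**Shape 3** — `<path>` line segment, stroke `#008000` → engrave (S126, F2775). Machine vertices: (274.2972,237.1810) → (158.8530,55.3010). Open path.

**Shape 4** — `<polyline>` open polyline, stroke `#ff0000` → cut (S852, F541). Machine vertices: (180.9022,160.5871) → (286.1012,156.3084) → (107.7049,59.7346) → (115.8044,239.7377). Open path.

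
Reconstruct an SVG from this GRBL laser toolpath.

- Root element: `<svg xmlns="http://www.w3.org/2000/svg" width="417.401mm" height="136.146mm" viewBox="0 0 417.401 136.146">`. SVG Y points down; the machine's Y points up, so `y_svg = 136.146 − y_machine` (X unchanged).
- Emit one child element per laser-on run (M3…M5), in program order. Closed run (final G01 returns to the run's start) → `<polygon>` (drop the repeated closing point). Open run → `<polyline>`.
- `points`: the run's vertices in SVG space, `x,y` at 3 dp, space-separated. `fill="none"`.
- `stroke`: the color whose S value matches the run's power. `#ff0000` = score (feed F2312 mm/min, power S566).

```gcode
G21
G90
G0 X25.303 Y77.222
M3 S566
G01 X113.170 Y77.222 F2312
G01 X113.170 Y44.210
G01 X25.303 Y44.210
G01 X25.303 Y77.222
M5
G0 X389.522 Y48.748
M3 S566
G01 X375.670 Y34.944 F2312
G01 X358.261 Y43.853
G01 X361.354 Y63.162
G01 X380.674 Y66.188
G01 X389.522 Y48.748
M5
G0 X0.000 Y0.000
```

<svg xmlns="http://www.w3.org/2000/svg" width="417.401mm" height="136.146mm" viewBox="0 0 417.401 136.146">
  <polygon points="25.303,58.924 113.170,58.924 113.170,91.936 25.303,91.936" fill="none" stroke="#ff0000"/>
  <polygon points="389.522,87.398 375.670,101.202 358.261,92.293 361.354,72.984 380.674,69.958" fill="none" stroke="#ff0000"/>
</svg>

y_svg = 136.146 − y_m. Every run uses S566, so all elements get stroke `#ff0000` (score).

[1] closed run; points: 25.303,58.924 113.170,58.924 113.170,91.936 25.303,91.936

[2] closed run; points: 389.522,87.398 375.670,101.202 358.261,92.293 361.354,72.984 380.674,69.958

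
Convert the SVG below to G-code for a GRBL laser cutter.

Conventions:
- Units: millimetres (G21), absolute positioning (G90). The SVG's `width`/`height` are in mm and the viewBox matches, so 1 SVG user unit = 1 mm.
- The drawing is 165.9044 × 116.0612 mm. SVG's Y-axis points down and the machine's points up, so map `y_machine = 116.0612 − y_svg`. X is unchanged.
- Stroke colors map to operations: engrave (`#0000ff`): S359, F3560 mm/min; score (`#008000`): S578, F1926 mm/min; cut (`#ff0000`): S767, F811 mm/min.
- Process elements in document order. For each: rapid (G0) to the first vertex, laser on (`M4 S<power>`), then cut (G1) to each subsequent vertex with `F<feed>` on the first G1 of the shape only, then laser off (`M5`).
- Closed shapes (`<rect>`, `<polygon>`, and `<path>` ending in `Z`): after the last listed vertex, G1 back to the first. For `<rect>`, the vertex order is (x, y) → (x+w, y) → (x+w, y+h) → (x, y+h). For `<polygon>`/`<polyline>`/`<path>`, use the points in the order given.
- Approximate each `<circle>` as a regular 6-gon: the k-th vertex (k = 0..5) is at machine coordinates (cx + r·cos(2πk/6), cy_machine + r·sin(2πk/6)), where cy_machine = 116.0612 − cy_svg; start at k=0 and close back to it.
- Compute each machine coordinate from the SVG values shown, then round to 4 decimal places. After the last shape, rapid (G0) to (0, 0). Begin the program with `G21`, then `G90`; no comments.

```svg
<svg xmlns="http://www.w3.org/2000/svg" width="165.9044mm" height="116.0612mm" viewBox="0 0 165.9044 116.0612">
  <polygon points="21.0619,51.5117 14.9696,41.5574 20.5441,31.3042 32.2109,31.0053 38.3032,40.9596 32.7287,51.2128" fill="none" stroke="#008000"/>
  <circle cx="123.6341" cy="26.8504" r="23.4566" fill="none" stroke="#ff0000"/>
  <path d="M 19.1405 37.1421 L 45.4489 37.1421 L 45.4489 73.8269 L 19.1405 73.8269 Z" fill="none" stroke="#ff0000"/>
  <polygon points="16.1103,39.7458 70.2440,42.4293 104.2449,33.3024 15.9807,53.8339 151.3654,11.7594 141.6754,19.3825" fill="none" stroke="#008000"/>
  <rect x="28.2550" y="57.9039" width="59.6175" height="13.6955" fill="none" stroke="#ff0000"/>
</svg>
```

G21
G90
G0 X21.0619 Y64.5495
M4 S578
G1 X14.9696 Y74.5038 F1926
G1 X20.5441 Y84.7570
G1 X32.2109 Y85.0559
G1 X38.3032 Y75.1016
G1 X32.7287 Y64.8484
G1 X21.0619 Y64.5495
M5
G0 X147.0907 Y89.2108
M4 S767
G1 X135.3624 Y109.5248 F811
G1 X111.9058 Y109.5248
G1 X100.1775 Y89.2108
G1 X111.9058 Y68.8968
G1 X135.3624 Y68.8968
G1 X147.0907 Y89.2108
M5
G0 X19.1405 Y78.9191
M4 S767
G1 X45.4489 Y78.9191 F811
G1 X45.4489 Y42.2343
G1 X19.1405 Y42.2343
G1 X19.1405 Y78.9191
M5
G0 X16.1103 Y76.3154
M4 S578
G1 X70.2440 Y73.6319 F1926
G1 X104.2449 Y82.7588
G1 X15.9807 Y62.2273
G1 X151.3654 Y104.3018
G1 X141.6754 Y96.6787
G1 X16.1103 Y76.3154
M5
G0 X28.2550 Y58.1573
M4 S767
G1 X87.8725 Y58.1573 F811
G1 X87.8725 Y44.4618
G1 X28.2550 Y44.4618
G1 X28.2550 Y58.1573
M5
G0 X0.0000 Y0.0000

Since the viewBox matches the mm dimensions, user units are millimetres directly. The only transform is the Y-flip y_m = 116.0612 − y_svg.

Shape 1 is a regular polygon drawn with `<polygon>`. Its stroke #008000 means score at S578, F1926. After flipping Y the toolpath is (21.0619,64.5495) → (14.9696,74.5038) → (20.5441,84.7570) → (32.2109,85.0559) → (38.3032,75.1016) → (32.7287,64.8484) → (21.0619,64.5495), returning to the start.

Shape 2 is a circle drawn with `<circle>`. Its stroke #ff0000 means cut at S767, F811. After flipping Y the toolpath is (147.0907,89.2108) → (135.3624,109.5248) → (111.9058,109.5248) → (100.1775,89.2108) → (111.9058,68.8968) → (135.3624,68.8968) → (147.0907,89.2108), returning to the start.

Shape 3 is a rectangle drawn with `<path>`. Its stroke #ff0000 means cut at S767, F811. After flipping Y the toolpath is (19.1405,78.9191) → (45.4489,78.9191) → (45.4489,42.2343) → (19.1405,42.2343) → (19.1405,78.9191), returning to the start.

Shape 4 is a closed polygon drawn with `<polygon>`. Its stroke #008000 means score at S578, F1926. After flipping Y the toolpath is (16.1103,76.3154) → (70.2440,73.6319) → (104.2449,82.7588) → (15.9807,62.2273) → (151.3654,104.3018) → (141.6754,96.6787) → (16.1103,76.3154), returning to the start.

Shape 5 is a rectangle drawn with `<rect>`. Its stroke #ff0000 means cut at S767, F811. After flipping Y the toolpath is (28.2550,58.1573) → (87.8725,58.1573) → (87.8725,44.4618) → (28.2550,44.4618) → (28.2550,58.1573), returning to the start.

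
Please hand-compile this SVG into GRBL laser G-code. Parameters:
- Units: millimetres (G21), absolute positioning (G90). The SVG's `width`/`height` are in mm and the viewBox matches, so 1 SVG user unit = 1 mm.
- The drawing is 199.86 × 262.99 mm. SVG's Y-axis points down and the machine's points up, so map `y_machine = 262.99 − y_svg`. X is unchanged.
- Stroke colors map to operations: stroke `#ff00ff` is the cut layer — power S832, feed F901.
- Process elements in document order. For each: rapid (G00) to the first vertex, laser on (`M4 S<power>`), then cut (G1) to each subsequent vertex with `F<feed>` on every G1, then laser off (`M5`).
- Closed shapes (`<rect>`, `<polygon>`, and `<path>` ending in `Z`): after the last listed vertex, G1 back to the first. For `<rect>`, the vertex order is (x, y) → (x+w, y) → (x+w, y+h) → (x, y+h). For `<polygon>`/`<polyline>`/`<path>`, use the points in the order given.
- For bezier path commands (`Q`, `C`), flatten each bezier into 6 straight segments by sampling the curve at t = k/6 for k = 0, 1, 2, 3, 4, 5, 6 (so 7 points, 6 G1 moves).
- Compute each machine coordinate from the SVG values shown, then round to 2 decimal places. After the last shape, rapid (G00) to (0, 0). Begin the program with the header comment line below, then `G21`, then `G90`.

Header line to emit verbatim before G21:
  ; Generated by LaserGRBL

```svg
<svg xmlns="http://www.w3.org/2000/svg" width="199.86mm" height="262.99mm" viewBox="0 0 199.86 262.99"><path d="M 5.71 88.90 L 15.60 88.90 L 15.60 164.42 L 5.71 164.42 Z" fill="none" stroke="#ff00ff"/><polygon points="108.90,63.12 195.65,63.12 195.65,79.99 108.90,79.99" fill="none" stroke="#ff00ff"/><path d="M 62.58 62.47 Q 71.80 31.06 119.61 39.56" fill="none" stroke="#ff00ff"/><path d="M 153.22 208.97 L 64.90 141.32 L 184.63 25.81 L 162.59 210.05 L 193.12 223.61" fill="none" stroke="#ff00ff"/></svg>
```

; Generated by LaserGRBL
G21
G90
G00 X5.71 Y174.09
M4 S832
G1 X15.60 Y174.09 F901
G1 X15.60 Y98.57 F901
G1 X5.71 Y98.57 F901
G1 X5.71 Y174.09 F901
M5
G00 X108.90 Y199.87
M4 S832
G1 X195.65 Y199.87 F901
G1 X195.65 Y183.00 F901
G1 X108.90 Y183.00 F901
G1 X108.90 Y199.87 F901
M5
G00 X62.58 Y200.52
M4 S832
G1 X66.73 Y209.88 F901
G1 X73.01 Y217.03 F901
G1 X81.45 Y221.95 F901
G1 X92.02 Y224.66 F901
G1 X104.75 Y225.15 F901
G1 X119.61 Y223.43 F901
M5
G00 X153.22 Y54.02
M4 S832
G1 X64.90 Y121.67 F901
G1 X184.63 Y237.18 F901
G1 X162.59 Y52.94 F901
G1 X193.12 Y39.38 F901
M5
G00 X0.00 Y0.00

Since the viewBox matches the mm dimensions, user units are millimetres directly. The only transform is the Y-flip y_m = 262.99 − y_svg.

Shape 1 is a rectangle drawn with `<path>`. Its stroke #ff00ff means cut at S832, F901. After flipping Y the toolpath is (5.71,174.09) → (15.60,174.09) → (15.60,98.57) → (5.71,98.57) → (5.71,174.09), returning to the start.

Shape 2 is a rectangle drawn with `<polygon>`. Its stroke #ff00ff means cut at S832, F901. After flipping Y the toolpath is (108.90,199.87) → (195.65,199.87) → (195.65,183.00) → (108.90,183.00) → (108.90,199.87), returning to the start.

Shape 3 is a quadratic bezier drawn with `<path>`. Its stroke #ff00ff means cut at S832, F901. After flipping Y the toolpath is (62.58,200.52) → (66.73,209.88) → (73.01,217.03) → (81.45,221.95) → (92.02,224.66) → (104.75,225.15) → (119.61,223.43).

Shape 4 is a open polyline drawn with `<path>`. Its stroke #ff00ff means cut at S832, F901. After flipping Y the toolpath is (153.22,54.02) → (64.90,121.67) → (184.63,237.18) → (162.59,52.94) → (193.12,39.38).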